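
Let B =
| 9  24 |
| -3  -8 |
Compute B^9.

B² = B (a projection; rank 1, trace 1), so B^9 = B.

[[9, 24], [-3, -8]]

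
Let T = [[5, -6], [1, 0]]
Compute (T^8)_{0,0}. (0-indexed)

tr T = 5 and det T = 6, so the characteristic polynomial is λ² − (5)λ + (6) with roots 3 and 2.
Eigenvectors give P = [[3, 2], [1, 1]] with P⁻¹ = [[1, -2], [-1, 3]], and T = P·diag(3, 2)·P⁻¹.
Then T^8 = P·diag(6561, 256)·P⁻¹ = [[19683, 512], [6561, 256]] · [[1, -2], [-1, 3]] = [[19171, -37830], [6305, -12354]].

19171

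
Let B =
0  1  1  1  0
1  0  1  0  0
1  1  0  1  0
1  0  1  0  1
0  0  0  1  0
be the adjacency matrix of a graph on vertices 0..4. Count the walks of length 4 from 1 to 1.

10

The number of length-4 walks from vertex 1 to vertex 1 is entry (1,1) of B⁴, where B is the adjacency matrix.
B² = [[3, 1, 2, 1, 1], [1, 2, 1, 2, 0], [2, 1, 3, 1, 1], [1, 2, 1, 3, 0], [1, 0, 1, 0, 1]]
B³ = [[4, 5, 5, 6, 1], [5, 2, 5, 2, 2], [5, 5, 4, 6, 1], [6, 2, 6, 2, 3], [1, 2, 1, 3, 0]]
B⁴ = [[16, 9, 15, 10, 6], [9, 10, 9, 12, 2], [15, 9, 16, 10, 6], [10, 12, 10, 15, 2], [6, 2, 6, 2, 3]]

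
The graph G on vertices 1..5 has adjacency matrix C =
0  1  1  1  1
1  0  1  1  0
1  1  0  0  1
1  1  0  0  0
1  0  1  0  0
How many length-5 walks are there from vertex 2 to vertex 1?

58

The number of length-5 walks from vertex 2 to vertex 1 is entry (2,1) of C^5, where C is the adjacency matrix.
C^2 = [[4, 2, 2, 1, 1], [2, 3, 1, 1, 2], [2, 1, 3, 2, 1], [1, 1, 2, 2, 1], [1, 2, 1, 1, 2]]
C^3 = [[6, 7, 7, 6, 6], [7, 4, 7, 5, 3], [7, 7, 4, 3, 5], [6, 5, 3, 2, 3], [6, 3, 5, 3, 2]]
C^4 = [[26, 19, 19, 13, 13], [19, 19, 14, 11, 14], [19, 14, 19, 14, 11], [13, 11, 14, 11, 9], [13, 14, 11, 9, 11]]
C^5 = [[64, 58, 58, 45, 45], [58, 44, 52, 38, 33], [58, 52, 44, 33, 38], [45, 38, 33, 24, 27], [45, 33, 38, 27, 24]]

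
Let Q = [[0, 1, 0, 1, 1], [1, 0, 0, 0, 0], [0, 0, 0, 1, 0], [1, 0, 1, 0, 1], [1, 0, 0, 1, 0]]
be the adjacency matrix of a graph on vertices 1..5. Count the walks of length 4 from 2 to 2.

The number of length-4 walks from vertex 2 to vertex 2 is entry (2,2) of Q⁴, where Q is the adjacency matrix.
Q² = [[3, 0, 1, 1, 1], [0, 1, 0, 1, 1], [1, 0, 1, 0, 1], [1, 1, 0, 3, 1], [1, 1, 1, 1, 2]]
Q³ = [[2, 3, 1, 5, 4], [3, 0, 1, 1, 1], [1, 1, 0, 3, 1], [5, 1, 3, 2, 4], [4, 1, 1, 4, 2]]
Q⁴ = [[12, 2, 5, 7, 7], [2, 3, 1, 5, 4], [5, 1, 3, 2, 4], [7, 5, 2, 12, 7], [7, 4, 4, 7, 8]]

3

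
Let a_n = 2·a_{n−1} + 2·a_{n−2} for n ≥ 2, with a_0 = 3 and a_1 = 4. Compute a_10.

41440

With companion matrix B = [[2, 2], [1, 0]], [a_n, a_{n−1}]ᵀ = B·[a_{n−1}, a_{n−2}]ᵀ, so [a_10, a_9]ᵀ = B^9·[a_1, a_0]ᵀ.
B^9 = [[6688, 4896], [2448, 1792]], giving [a_10, a_9]ᵀ = [[41440], [15168]].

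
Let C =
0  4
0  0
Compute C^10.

[[0, 0], [0, 0]]

C is strictly triangular, hence nilpotent: C^2 = 0, so C^10 = 0.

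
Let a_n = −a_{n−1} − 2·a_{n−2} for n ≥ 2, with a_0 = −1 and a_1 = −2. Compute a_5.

8

With companion matrix B = [[−1, −2], [1, 0]], [a_n, a_{n−1}]ᵀ = B·[a_{n−1}, a_{n−2}]ᵀ, so [a_5, a_4]ᵀ = B⁴·[a_1, a_0]ᵀ.
B⁴ = [[−1, −6], [3, 2]], giving [a_5, a_4]ᵀ = [[8], [−8]].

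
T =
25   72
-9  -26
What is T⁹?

[[4105, 12312], [-1539, -4616]]

tr T = -1 and det T = -2, so the characteristic polynomial is λ² − (-1)λ + (-2) with roots 1 and -2.
Eigenvectors give P = [[-3, -8], [1, 3]] with P⁻¹ = [[-3, -8], [1, 3]], and T = P·diag(1, -2)·P⁻¹.
Then T⁹ = P·diag(1, -512)·P⁻¹ = [[-3, 4096], [1, -1536]] · [[-3, -8], [1, 3]] = [[4105, 12312], [-1539, -4616]].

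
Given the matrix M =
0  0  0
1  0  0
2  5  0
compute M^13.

[[0, 0, 0], [0, 0, 0], [0, 0, 0]]

M is strictly triangular, hence nilpotent: M^3 = 0, so M^13 = 0.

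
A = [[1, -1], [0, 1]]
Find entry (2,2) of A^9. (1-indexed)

1

A = I + N where N = [[0, -1], [0, 0]] is strictly upper-triangular, so N^2 = 0.
(I + N)^9 = I + 9·N = [[1, -9], [0, 1]].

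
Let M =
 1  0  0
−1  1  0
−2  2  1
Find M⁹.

M = I + N where N = [[0, 0, 0], [−1, 0, 0], [−2, 2, 0]] is strictly lower-triangular, so N³ = 0.
(I + N)⁹ = I + 9·N + 36·N² = [[1, 0, 0], [−9, 1, 0], [−90, 18, 1]].

[[1, 0, 0], [−9, 1, 0], [−90, 18, 1]]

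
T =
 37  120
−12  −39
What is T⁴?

[[−719, −2400], [240, 801]]

tr T = −2 and det T = −3, so the characteristic polynomial is λ² − (−2)λ + (−3) with roots −3 and 1.
Eigenvectors give P = [[3, 10], [−1, −3]] with P⁻¹ = [[−3, −10], [1, 3]], and T = P·diag(−3, 1)·P⁻¹.
Then T⁴ = P·diag(81, 1)·P⁻¹ = [[243, 10], [−81, −3]] · [[−3, −10], [1, 3]] = [[−719, −2400], [240, 801]].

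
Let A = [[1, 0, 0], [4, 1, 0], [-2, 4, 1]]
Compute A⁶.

[[1, 0, 0], [24, 1, 0], [228, 24, 1]]

A = I + N where N = [[0, 0, 0], [4, 0, 0], [-2, 4, 0]] is strictly lower-triangular, so N³ = 0.
(I + N)⁶ = I + 6·N + 15·N² = [[1, 0, 0], [24, 1, 0], [228, 24, 1]].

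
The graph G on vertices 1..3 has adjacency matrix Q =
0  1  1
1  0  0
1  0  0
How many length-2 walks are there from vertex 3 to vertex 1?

The number of length-2 walks from vertex 3 to vertex 1 is entry (3,1) of Q^2, where Q is the adjacency matrix.
Q^2 = [[2, 0, 0], [0, 1, 1], [0, 1, 1]]

0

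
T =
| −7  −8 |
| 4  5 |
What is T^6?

tr T = −2 and det T = −3, so the characteristic polynomial is λ² − (−2)λ + (−3) with roots −3 and 1.
Eigenvectors give P = [[−2, −1], [1, 1]] with P⁻¹ = [[−1, −1], [1, 2]], and T = P·diag(−3, 1)·P⁻¹.
Then T^6 = P·diag(729, 1)·P⁻¹ = [[−1458, −1], [729, 1]] · [[−1, −1], [1, 2]] = [[1457, 1456], [−728, −727]].

[[1457, 1456], [−728, −727]]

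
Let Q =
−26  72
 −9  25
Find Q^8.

tr Q = −1 and det Q = −2, so the characteristic polynomial is λ² − (−1)λ + (−2) with roots 1 and −2.
Eigenvectors give P = [[−8, 3], [−3, 1]] with P⁻¹ = [[1, −3], [3, −8]], and Q = P·diag(1, −2)·P⁻¹.
Then Q^8 = P·diag(1, 256)·P⁻¹ = [[−8, 768], [−3, 256]] · [[1, −3], [3, −8]] = [[2296, −6120], [765, −2039]].

[[2296, −6120], [765, −2039]]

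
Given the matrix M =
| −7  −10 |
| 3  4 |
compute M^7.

tr M = −3 and det M = 2, so the characteristic polynomial is λ² − (−3)λ + (2) with roots −2 and −1.
Eigenvectors give P = [[−2, −5], [1, 3]] with P⁻¹ = [[−3, −5], [1, 2]], and M = P·diag(−2, −1)·P⁻¹.
Then M^7 = P·diag(−128, −1)·P⁻¹ = [[256, 5], [−128, −3]] · [[−3, −5], [1, 2]] = [[−763, −1270], [381, 634]].

[[−763, −1270], [381, 634]]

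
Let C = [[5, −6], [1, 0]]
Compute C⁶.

tr C = 5 and det C = 6, so the characteristic polynomial is λ² − (5)λ + (6) with roots 3 and 2.
Eigenvectors give P = [[3, −2], [1, −1]] with P⁻¹ = [[1, −2], [1, −3]], and C = P·diag(3, 2)·P⁻¹.
Then C⁶ = P·diag(729, 64)·P⁻¹ = [[2187, −128], [729, −64]] · [[1, −2], [1, −3]] = [[2059, −3990], [665, −1266]].

[[2059, −3990], [665, −1266]]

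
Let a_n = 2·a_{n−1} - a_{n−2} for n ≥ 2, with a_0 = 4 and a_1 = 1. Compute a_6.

With companion matrix C = [[2, -1], [1, 0]], [a_n, a_{n−1}]ᵀ = C·[a_{n−1}, a_{n−2}]ᵀ, so [a_6, a_5]ᵀ = C⁵·[a_1, a_0]ᵀ.
C⁵ = [[6, -5], [5, -4]], giving [a_6, a_5]ᵀ = [[-14], [-11]].

-14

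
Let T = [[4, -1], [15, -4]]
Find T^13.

[[4, -1], [15, -4]]

T² = I (check: tr T = 0 and det T = -1), so T^13 = T since 13 is odd.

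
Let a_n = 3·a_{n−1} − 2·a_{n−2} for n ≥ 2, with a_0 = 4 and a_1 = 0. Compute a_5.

With companion matrix A = [[3, −2], [1, 0]], [a_n, a_{n−1}]ᵀ = A·[a_{n−1}, a_{n−2}]ᵀ, so [a_5, a_4]ᵀ = A^4·[a_1, a_0]ᵀ.
A^4 = [[31, −30], [15, −14]], giving [a_5, a_4]ᵀ = [[−120], [−56]].

−120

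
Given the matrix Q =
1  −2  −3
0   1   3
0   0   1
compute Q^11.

[[1, −22, −363], [0, 1, 33], [0, 0, 1]]

Q = I + N where N = [[0, −2, −3], [0, 0, 3], [0, 0, 0]] is strictly upper-triangular, so N^3 = 0.
(I + N)^11 = I + 11·N + 55·N^2 = [[1, −22, −363], [0, 1, 33], [0, 0, 1]].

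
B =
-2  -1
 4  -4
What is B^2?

[[0, 6], [-24, 12]]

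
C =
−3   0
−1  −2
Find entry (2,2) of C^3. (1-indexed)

−8

tr C = −5 and det C = 6, so the characteristic polynomial is λ² − (−5)λ + (6) with roots −2 and −3.
Eigenvectors give P = [[0, 1], [−1, 1]] with P⁻¹ = [[1, −1], [1, 0]], and C = P·diag(−2, −3)·P⁻¹.
Then C^3 = P·diag(−8, −27)·P⁻¹ = [[0, −27], [8, −27]] · [[1, −1], [1, 0]] = [[−27, 0], [−19, −8]].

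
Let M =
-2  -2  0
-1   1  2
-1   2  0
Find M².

[[6, 2, -4], [-1, 7, 2], [0, 4, 4]]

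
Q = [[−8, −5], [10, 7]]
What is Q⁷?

tr Q = −1 and det Q = −6, so the characteristic polynomial is λ² − (−1)λ + (−6) with roots −3 and 2.
Eigenvectors give P = [[−1, 1], [1, −2]] with P⁻¹ = [[−2, −1], [−1, −1]], and Q = P·diag(−3, 2)·P⁻¹.
Then Q⁷ = P·diag(−2187, 128)·P⁻¹ = [[2187, 128], [−2187, −256]] · [[−2, −1], [−1, −1]] = [[−4502, −2315], [4630, 2443]].

[[−4502, −2315], [4630, 2443]]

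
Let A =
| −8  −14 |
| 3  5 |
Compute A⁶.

[[442, 882], [−189, −377]]

tr A = −3 and det A = 2, so the characteristic polynomial is λ² − (−3)λ + (2) with roots −1 and −2.
Eigenvectors give P = [[−2, 7], [1, −3]] with P⁻¹ = [[3, 7], [1, 2]], and A = P·diag(−1, −2)·P⁻¹.
Then A⁶ = P·diag(1, 64)·P⁻¹ = [[−2, 448], [1, −192]] · [[3, 7], [1, 2]] = [[442, 882], [−189, −377]].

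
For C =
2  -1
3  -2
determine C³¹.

C² = I (check: tr C = 0 and det C = -1), so C³¹ = C since 31 is odd.

[[2, -1], [3, -2]]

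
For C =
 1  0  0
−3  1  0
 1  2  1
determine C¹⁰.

[[1, 0, 0], [−30, 1, 0], [−260, 20, 1]]

C = I + N where N = [[0, 0, 0], [−3, 0, 0], [1, 2, 0]] is strictly lower-triangular, so N³ = 0.
(I + N)¹⁰ = I + 10·N + 45·N² = [[1, 0, 0], [−30, 1, 0], [−260, 20, 1]].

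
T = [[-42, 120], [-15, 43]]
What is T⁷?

tr T = 1 and det T = -6, so the characteristic polynomial is λ² − (1)λ + (-6) with roots 3 and -2.
Eigenvectors give P = [[-8, 3], [-3, 1]] with P⁻¹ = [[1, -3], [3, -8]], and T = P·diag(3, -2)·P⁻¹.
Then T⁷ = P·diag(2187, -128)·P⁻¹ = [[-17496, -384], [-6561, -128]] · [[1, -3], [3, -8]] = [[-18648, 55560], [-6945, 20707]].

[[-18648, 55560], [-6945, 20707]]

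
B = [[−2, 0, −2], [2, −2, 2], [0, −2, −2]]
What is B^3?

B^2 = [[4, 4, 8], [−8, 0, −12], [−4, 8, 0]]
B^3 = [[0, −24, −16], [16, 24, 40], [24, −16, 24]]

[[0, −24, −16], [16, 24, 40], [24, −16, 24]]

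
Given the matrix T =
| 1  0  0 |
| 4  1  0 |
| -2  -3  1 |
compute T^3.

[[1, 0, 0], [12, 1, 0], [-42, -9, 1]]

T = I + N where N = [[0, 0, 0], [4, 0, 0], [-2, -3, 0]] is strictly lower-triangular, so N^3 = 0.
(I + N)^3 = I + 3·N + 3·N^2 = [[1, 0, 0], [12, 1, 0], [-42, -9, 1]].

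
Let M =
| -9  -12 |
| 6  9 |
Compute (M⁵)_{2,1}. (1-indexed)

tr M = 0 and det M = -9, so the characteristic polynomial is λ² − (0)λ + (-9) with roots -3 and 3.
Eigenvectors give P = [[-2, -1], [1, 1]] with P⁻¹ = [[-1, -1], [1, 2]], and M = P·diag(-3, 3)·P⁻¹.
Then M⁵ = P·diag(-243, 243)·P⁻¹ = [[486, -243], [-243, 243]] · [[-1, -1], [1, 2]] = [[-729, -972], [486, 729]].

486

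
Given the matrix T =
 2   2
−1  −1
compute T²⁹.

T² = T (a projection; rank 1, trace 1), so T²⁹ = T.

[[2, 2], [−1, −1]]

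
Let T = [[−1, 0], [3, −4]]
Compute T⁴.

[[1, 0], [−255, 256]]

T² = [[1, 0], [−15, 16]]
T³ = [[−1, 0], [63, −64]]
T⁴ = [[1, 0], [−255, 256]]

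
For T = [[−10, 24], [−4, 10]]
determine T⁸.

tr T = 0 and det T = −4, so the characteristic polynomial is λ² − (0)λ + (−4) with roots −2 and 2.
Eigenvectors give P = [[−3, 2], [−1, 1]] with P⁻¹ = [[−1, 2], [−1, 3]], and T = P·diag(−2, 2)·P⁻¹.
Then T⁸ = P·diag(256, 256)·P⁻¹ = [[−768, 512], [−256, 256]] · [[−1, 2], [−1, 3]] = [[256, 0], [0, 256]].

[[256, 0], [0, 256]]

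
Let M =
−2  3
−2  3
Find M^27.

[[−2, 3], [−2, 3]]

M² = M (a projection; rank 1, trace 1), so M^27 = M.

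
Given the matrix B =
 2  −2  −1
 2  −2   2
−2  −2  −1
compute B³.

B² = [[2, 2, −5], [−4, −4, −8], [−6, 10, −1]]
B³ = [[18, 2, 7], [0, 32, 4], [10, −6, 27]]

[[18, 2, 7], [0, 32, 4], [10, −6, 27]]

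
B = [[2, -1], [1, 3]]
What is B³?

B² = [[3, -5], [5, 8]]
B³ = [[1, -18], [18, 19]]

[[1, -18], [18, 19]]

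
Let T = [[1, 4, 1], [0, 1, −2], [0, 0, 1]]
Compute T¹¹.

[[1, 44, −429], [0, 1, −22], [0, 0, 1]]

T = I + N where N = [[0, 4, 1], [0, 0, −2], [0, 0, 0]] is strictly upper-triangular, so N³ = 0.
(I + N)¹¹ = I + 11·N + 55·N² = [[1, 44, −429], [0, 1, −22], [0, 0, 1]].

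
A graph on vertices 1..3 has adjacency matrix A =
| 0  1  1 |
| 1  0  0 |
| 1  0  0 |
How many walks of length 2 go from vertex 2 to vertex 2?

The number of length-2 walks from vertex 2 to vertex 2 is entry (2,2) of A², where A is the adjacency matrix.
A² = [[2, 0, 0], [0, 1, 1], [0, 1, 1]]

1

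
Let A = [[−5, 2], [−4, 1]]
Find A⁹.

[[−39365, 19682], [−39364, 19681]]

tr A = −4 and det A = 3, so the characteristic polynomial is λ² − (−4)λ + (3) with roots −1 and −3.
Eigenvectors give P = [[1, 1], [2, 1]] with P⁻¹ = [[−1, 1], [2, −1]], and A = P·diag(−1, −3)·P⁻¹.
Then A⁹ = P·diag(−1, −19683)·P⁻¹ = [[−1, −19683], [−2, −19683]] · [[−1, 1], [2, −1]] = [[−39365, 19682], [−39364, 19681]].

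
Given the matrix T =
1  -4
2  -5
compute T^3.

tr T = -4 and det T = 3, so the characteristic polynomial is λ² − (-4)λ + (3) with roots -3 and -1.
Eigenvectors give P = [[1, 2], [1, 1]] with P⁻¹ = [[-1, 2], [1, -1]], and T = P·diag(-3, -1)·P⁻¹.
Then T^3 = P·diag(-27, -1)·P⁻¹ = [[-27, -2], [-27, -1]] · [[-1, 2], [1, -1]] = [[25, -52], [26, -53]].

[[25, -52], [26, -53]]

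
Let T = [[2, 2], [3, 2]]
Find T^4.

[[196, 160], [240, 196]]

T^2 = [[10, 8], [12, 10]]
T^3 = [[44, 36], [54, 44]]
T^4 = [[196, 160], [240, 196]]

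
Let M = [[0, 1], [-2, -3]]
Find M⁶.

tr M = -3 and det M = 2, so the characteristic polynomial is λ² − (-3)λ + (2) with roots -2 and -1.
Eigenvectors give P = [[1, -1], [-2, 1]] with P⁻¹ = [[-1, -1], [-2, -1]], and M = P·diag(-2, -1)·P⁻¹.
Then M⁶ = P·diag(64, 1)·P⁻¹ = [[64, -1], [-128, 1]] · [[-1, -1], [-2, -1]] = [[-62, -63], [126, 127]].

[[-62, -63], [126, 127]]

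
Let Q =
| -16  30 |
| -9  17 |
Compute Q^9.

[[-2566, 5130], [-1539, 3077]]

tr Q = 1 and det Q = -2, so the characteristic polynomial is λ² − (1)λ + (-2) with roots 2 and -1.
Eigenvectors give P = [[-5, 2], [-3, 1]] with P⁻¹ = [[1, -2], [3, -5]], and Q = P·diag(2, -1)·P⁻¹.
Then Q^9 = P·diag(512, -1)·P⁻¹ = [[-2560, -2], [-1536, -1]] · [[1, -2], [3, -5]] = [[-2566, 5130], [-1539, 3077]].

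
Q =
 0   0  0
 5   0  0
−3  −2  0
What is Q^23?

Q is strictly triangular, hence nilpotent: Q^3 = 0, so Q^23 = 0.

[[0, 0, 0], [0, 0, 0], [0, 0, 0]]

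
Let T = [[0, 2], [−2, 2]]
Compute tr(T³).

−16

T² = [[−4, 4], [−4, 0]]
T³ = [[−8, 0], [0, −8]]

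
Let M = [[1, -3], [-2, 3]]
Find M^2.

[[7, -12], [-8, 15]]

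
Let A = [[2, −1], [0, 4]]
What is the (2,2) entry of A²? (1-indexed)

16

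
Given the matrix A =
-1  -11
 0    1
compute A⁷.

[[-1, -11], [0, 1]]

A² = I (check: tr A = 0 and det A = -1), so A⁷ = A since 7 is odd.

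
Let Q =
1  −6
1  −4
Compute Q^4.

[[−29, 90], [−15, 46]]

tr Q = −3 and det Q = 2, so the characteristic polynomial is λ² − (−3)λ + (2) with roots −1 and −2.
Eigenvectors give P = [[−3, 2], [−1, 1]] with P⁻¹ = [[−1, 2], [−1, 3]], and Q = P·diag(−1, −2)·P⁻¹.
Then Q^4 = P·diag(1, 16)·P⁻¹ = [[−3, 32], [−1, 16]] · [[−1, 2], [−1, 3]] = [[−29, 90], [−15, 46]].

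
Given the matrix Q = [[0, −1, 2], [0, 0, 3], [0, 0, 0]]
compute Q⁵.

[[0, 0, 0], [0, 0, 0], [0, 0, 0]]

Q is strictly triangular, hence nilpotent: Q³ = 0, so Q⁵ = 0.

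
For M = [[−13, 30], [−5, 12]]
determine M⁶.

tr M = −1 and det M = −6, so the characteristic polynomial is λ² − (−1)λ + (−6) with roots 2 and −3.
Eigenvectors give P = [[−2, 3], [−1, 1]] with P⁻¹ = [[1, −3], [1, −2]], and M = P·diag(2, −3)·P⁻¹.
Then M⁶ = P·diag(64, 729)·P⁻¹ = [[−128, 2187], [−64, 729]] · [[1, −3], [1, −2]] = [[2059, −3990], [665, −1266]].

[[2059, −3990], [665, −1266]]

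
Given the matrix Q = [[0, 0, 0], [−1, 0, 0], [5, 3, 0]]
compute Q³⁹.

[[0, 0, 0], [0, 0, 0], [0, 0, 0]]

Q is strictly triangular, hence nilpotent: Q³ = 0, so Q³⁹ = 0.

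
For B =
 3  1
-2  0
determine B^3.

tr B = 3 and det B = 2, so the characteristic polynomial is λ² − (3)λ + (2) with roots 1 and 2.
Eigenvectors give P = [[-1, -1], [2, 1]] with P⁻¹ = [[1, 1], [-2, -1]], and B = P·diag(1, 2)·P⁻¹.
Then B^3 = P·diag(1, 8)·P⁻¹ = [[-1, -8], [2, 8]] · [[1, 1], [-2, -1]] = [[15, 7], [-14, -6]].

[[15, 7], [-14, -6]]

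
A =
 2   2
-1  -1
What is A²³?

A² = A (a projection; rank 1, trace 1), so A²³ = A.

[[2, 2], [-1, -1]]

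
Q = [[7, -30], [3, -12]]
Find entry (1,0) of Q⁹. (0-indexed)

tr Q = -5 and det Q = 6, so the characteristic polynomial is λ² − (-5)λ + (6) with roots -3 and -2.
Eigenvectors give P = [[3, -10], [1, -3]] with P⁻¹ = [[-3, 10], [-1, 3]], and Q = P·diag(-3, -2)·P⁻¹.
Then Q⁹ = P·diag(-19683, -512)·P⁻¹ = [[-59049, 5120], [-19683, 1536]] · [[-3, 10], [-1, 3]] = [[172027, -575130], [57513, -192222]].

57513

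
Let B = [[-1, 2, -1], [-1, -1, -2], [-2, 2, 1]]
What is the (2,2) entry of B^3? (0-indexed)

B^2 = [[1, -6, -4], [6, -5, 1], [-2, -4, -1]]
B^3 = [[13, 0, 7], [-3, 19, 5], [8, -2, 9]]

9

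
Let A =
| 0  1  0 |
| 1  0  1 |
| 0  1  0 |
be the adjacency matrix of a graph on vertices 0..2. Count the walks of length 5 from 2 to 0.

0

The number of length-5 walks from vertex 2 to vertex 0 is entry (2,0) of A⁵, where A is the adjacency matrix.
A² = [[1, 0, 1], [0, 2, 0], [1, 0, 1]]
A³ = [[0, 2, 0], [2, 0, 2], [0, 2, 0]]
A⁴ = [[2, 0, 2], [0, 4, 0], [2, 0, 2]]
A⁵ = [[0, 4, 0], [4, 0, 4], [0, 4, 0]]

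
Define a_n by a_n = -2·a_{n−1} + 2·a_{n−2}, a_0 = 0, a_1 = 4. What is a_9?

With companion matrix T = [[-2, 2], [1, 0]], [a_n, a_{n−1}]ᵀ = T·[a_{n−1}, a_{n−2}]ᵀ, so [a_9, a_8]ᵀ = T⁸·[a_1, a_0]ᵀ.
T⁸ = [[2448, -1792], [-896, 656]], giving [a_9, a_8]ᵀ = [[9792], [-3584]].

9792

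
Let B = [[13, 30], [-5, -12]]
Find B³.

[[97, 210], [-35, -78]]

tr B = 1 and det B = -6, so the characteristic polynomial is λ² − (1)λ + (-6) with roots 3 and -2.
Eigenvectors give P = [[3, -2], [-1, 1]] with P⁻¹ = [[1, 2], [1, 3]], and B = P·diag(3, -2)·P⁻¹.
Then B³ = P·diag(27, -8)·P⁻¹ = [[81, 16], [-27, -8]] · [[1, 2], [1, 3]] = [[97, 210], [-35, -78]].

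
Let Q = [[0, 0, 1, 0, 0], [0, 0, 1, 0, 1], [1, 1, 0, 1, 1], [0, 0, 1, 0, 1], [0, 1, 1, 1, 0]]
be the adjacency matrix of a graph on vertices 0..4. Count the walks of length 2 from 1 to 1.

2

The number of length-2 walks from vertex 1 to vertex 1 is entry (1,1) of Q², where Q is the adjacency matrix.
Q² = [[1, 1, 0, 1, 1], [1, 2, 1, 2, 1], [0, 1, 4, 1, 2], [1, 2, 1, 2, 1], [1, 1, 2, 1, 3]]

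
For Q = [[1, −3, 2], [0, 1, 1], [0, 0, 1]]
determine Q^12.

Q = I + N where N = [[0, −3, 2], [0, 0, 1], [0, 0, 0]] is strictly upper-triangular, so N^3 = 0.
(I + N)^12 = I + 12·N + 66·N^2 = [[1, −36, −174], [0, 1, 12], [0, 0, 1]].

[[1, −36, −174], [0, 1, 12], [0, 0, 1]]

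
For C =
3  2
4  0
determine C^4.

C^2 = [[17, 6], [12, 8]]
C^3 = [[75, 34], [68, 24]]
C^4 = [[361, 150], [300, 136]]

[[361, 150], [300, 136]]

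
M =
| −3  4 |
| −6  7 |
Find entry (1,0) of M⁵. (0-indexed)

tr M = 4 and det M = 3, so the characteristic polynomial is λ² − (4)λ + (3) with roots 3 and 1.
Eigenvectors give P = [[−2, 1], [−3, 1]] with P⁻¹ = [[1, −1], [3, −2]], and M = P·diag(3, 1)·P⁻¹.
Then M⁵ = P·diag(243, 1)·P⁻¹ = [[−486, 1], [−729, 1]] · [[1, −1], [3, −2]] = [[−483, 484], [−726, 727]].

−726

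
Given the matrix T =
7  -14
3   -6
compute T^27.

[[7, -14], [3, -6]]

T² = T (a projection; rank 1, trace 1), so T^27 = T.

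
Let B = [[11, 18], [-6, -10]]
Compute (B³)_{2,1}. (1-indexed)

-18

tr B = 1 and det B = -2, so the characteristic polynomial is λ² − (1)λ + (-2) with roots -1 and 2.
Eigenvectors give P = [[3, -2], [-2, 1]] with P⁻¹ = [[-1, -2], [-2, -3]], and B = P·diag(-1, 2)·P⁻¹.
Then B³ = P·diag(-1, 8)·P⁻¹ = [[-3, -16], [2, 8]] · [[-1, -2], [-2, -3]] = [[35, 54], [-18, -28]].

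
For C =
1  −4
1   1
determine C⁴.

[[−7, 48], [−12, −7]]

C² = [[−3, −8], [2, −3]]
C³ = [[−11, 4], [−1, −11]]
C⁴ = [[−7, 48], [−12, −7]]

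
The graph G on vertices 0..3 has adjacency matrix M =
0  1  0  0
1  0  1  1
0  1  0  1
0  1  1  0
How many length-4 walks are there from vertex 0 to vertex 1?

2

The number of length-4 walks from vertex 0 to vertex 1 is entry (0,1) of M⁴, where M is the adjacency matrix.
M² = [[1, 0, 1, 1], [0, 3, 1, 1], [1, 1, 2, 1], [1, 1, 1, 2]]
M³ = [[0, 3, 1, 1], [3, 2, 4, 4], [1, 4, 2, 3], [1, 4, 3, 2]]
M⁴ = [[3, 2, 4, 4], [2, 11, 6, 6], [4, 6, 7, 6], [4, 6, 6, 7]]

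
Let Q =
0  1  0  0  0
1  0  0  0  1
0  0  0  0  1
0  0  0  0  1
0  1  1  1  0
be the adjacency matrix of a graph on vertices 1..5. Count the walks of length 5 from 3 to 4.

The number of length-5 walks from vertex 3 to vertex 4 is entry (3,4) of Q^5, where Q is the adjacency matrix.
Q^2 = [[1, 0, 0, 0, 1], [0, 2, 1, 1, 0], [0, 1, 1, 1, 0], [0, 1, 1, 1, 0], [1, 0, 0, 0, 3]]
Q^3 = [[0, 2, 1, 1, 0], [2, 0, 0, 0, 4], [1, 0, 0, 0, 3], [1, 0, 0, 0, 3], [0, 4, 3, 3, 0]]
Q^4 = [[2, 0, 0, 0, 4], [0, 6, 4, 4, 0], [0, 4, 3, 3, 0], [0, 4, 3, 3, 0], [4, 0, 0, 0, 10]]
Q^5 = [[0, 6, 4, 4, 0], [6, 0, 0, 0, 14], [4, 0, 0, 0, 10], [4, 0, 0, 0, 10], [0, 14, 10, 10, 0]]

0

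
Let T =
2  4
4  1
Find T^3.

[[88, 92], [92, 65]]

T^2 = [[20, 12], [12, 17]]
T^3 = [[88, 92], [92, 65]]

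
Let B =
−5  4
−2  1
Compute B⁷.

[[−4373, 4372], [−2186, 2185]]

tr B = −4 and det B = 3, so the characteristic polynomial is λ² − (−4)λ + (3) with roots −1 and −3.
Eigenvectors give P = [[1, 2], [1, 1]] with P⁻¹ = [[−1, 2], [1, −1]], and B = P·diag(−1, −3)·P⁻¹.
Then B⁷ = P·diag(−1, −2187)·P⁻¹ = [[−1, −4374], [−1, −2187]] · [[−1, 2], [1, −1]] = [[−4373, 4372], [−2186, 2185]].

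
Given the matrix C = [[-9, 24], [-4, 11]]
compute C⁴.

[[-159, 480], [-80, 241]]

tr C = 2 and det C = -3, so the characteristic polynomial is λ² − (2)λ + (-3) with roots -1 and 3.
Eigenvectors give P = [[3, 2], [1, 1]] with P⁻¹ = [[1, -2], [-1, 3]], and C = P·diag(-1, 3)·P⁻¹.
Then C⁴ = P·diag(1, 81)·P⁻¹ = [[3, 162], [1, 81]] · [[1, -2], [-1, 3]] = [[-159, 480], [-80, 241]].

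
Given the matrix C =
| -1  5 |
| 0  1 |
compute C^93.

C² = I (check: tr C = 0 and det C = -1), so C^93 = C since 93 is odd.

[[-1, 5], [0, 1]]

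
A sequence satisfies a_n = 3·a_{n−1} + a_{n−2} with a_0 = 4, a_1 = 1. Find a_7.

With companion matrix B = [[3, 1], [1, 0]], [a_n, a_{n−1}]ᵀ = B·[a_{n−1}, a_{n−2}]ᵀ, so [a_7, a_6]ᵀ = B⁶·[a_1, a_0]ᵀ.
B⁶ = [[1189, 360], [360, 109]], giving [a_7, a_6]ᵀ = [[2629], [796]].

2629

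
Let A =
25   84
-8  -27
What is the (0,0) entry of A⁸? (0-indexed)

tr A = -2 and det A = -3, so the characteristic polynomial is λ² − (-2)λ + (-3) with roots 1 and -3.
Eigenvectors give P = [[7, -3], [-2, 1]] with P⁻¹ = [[1, 3], [2, 7]], and A = P·diag(1, -3)·P⁻¹.
Then A⁸ = P·diag(1, 6561)·P⁻¹ = [[7, -19683], [-2, 6561]] · [[1, 3], [2, 7]] = [[-39359, -137760], [13120, 45921]].

-39359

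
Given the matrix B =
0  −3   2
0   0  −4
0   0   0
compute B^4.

B is strictly triangular, hence nilpotent: B^3 = 0, so B^4 = 0.

[[0, 0, 0], [0, 0, 0], [0, 0, 0]]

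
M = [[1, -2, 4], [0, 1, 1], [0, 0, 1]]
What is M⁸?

M = I + N where N = [[0, -2, 4], [0, 0, 1], [0, 0, 0]] is strictly upper-triangular, so N³ = 0.
(I + N)⁸ = I + 8·N + 28·N² = [[1, -16, -24], [0, 1, 8], [0, 0, 1]].

[[1, -16, -24], [0, 1, 8], [0, 0, 1]]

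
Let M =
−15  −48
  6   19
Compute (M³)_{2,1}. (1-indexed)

tr M = 4 and det M = 3, so the characteristic polynomial is λ² − (4)λ + (3) with roots 3 and 1.
Eigenvectors give P = [[−8, −3], [3, 1]] with P⁻¹ = [[1, 3], [−3, −8]], and M = P·diag(3, 1)·P⁻¹.
Then M³ = P·diag(27, 1)·P⁻¹ = [[−216, −3], [81, 1]] · [[1, 3], [−3, −8]] = [[−207, −624], [78, 235]].

78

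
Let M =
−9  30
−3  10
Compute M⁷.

[[−9, 30], [−3, 10]]

M² = M (a projection; rank 1, trace 1), so M⁷ = M.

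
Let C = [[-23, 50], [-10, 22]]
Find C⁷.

[[-11447, 23150], [-4630, 9388]]

tr C = -1 and det C = -6, so the characteristic polynomial is λ² − (-1)λ + (-6) with roots -3 and 2.
Eigenvectors give P = [[-5, -2], [-2, -1]] with P⁻¹ = [[-1, 2], [2, -5]], and C = P·diag(-3, 2)·P⁻¹.
Then C⁷ = P·diag(-2187, 128)·P⁻¹ = [[10935, -256], [4374, -128]] · [[-1, 2], [2, -5]] = [[-11447, 23150], [-4630, 9388]].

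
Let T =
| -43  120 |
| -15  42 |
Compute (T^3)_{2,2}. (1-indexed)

288

tr T = -1 and det T = -6, so the characteristic polynomial is λ² − (-1)λ + (-6) with roots 2 and -3.
Eigenvectors give P = [[-8, 3], [-3, 1]] with P⁻¹ = [[1, -3], [3, -8]], and T = P·diag(2, -3)·P⁻¹.
Then T^3 = P·diag(8, -27)·P⁻¹ = [[-64, -81], [-24, -27]] · [[1, -3], [3, -8]] = [[-307, 840], [-105, 288]].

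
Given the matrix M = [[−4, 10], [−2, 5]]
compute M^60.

M² = M (a projection; rank 1, trace 1), so M^60 = M.

[[−4, 10], [−2, 5]]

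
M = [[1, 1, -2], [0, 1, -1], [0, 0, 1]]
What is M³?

M = I + N where N = [[0, 1, -2], [0, 0, -1], [0, 0, 0]] is strictly upper-triangular, so N³ = 0.
(I + N)³ = I + 3·N + 3·N² = [[1, 3, -9], [0, 1, -3], [0, 0, 1]].

[[1, 3, -9], [0, 1, -3], [0, 0, 1]]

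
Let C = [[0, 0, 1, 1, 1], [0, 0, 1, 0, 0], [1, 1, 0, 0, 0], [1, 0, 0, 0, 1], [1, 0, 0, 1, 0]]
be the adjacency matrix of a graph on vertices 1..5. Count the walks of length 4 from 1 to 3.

2

The number of length-4 walks from vertex 1 to vertex 3 is entry (1,3) of C⁴, where C is the adjacency matrix.
C² = [[3, 1, 0, 1, 1], [1, 1, 0, 0, 0], [0, 0, 2, 1, 1], [1, 0, 1, 2, 1], [1, 0, 1, 1, 2]]
C³ = [[2, 0, 4, 4, 4], [0, 0, 2, 1, 1], [4, 2, 0, 1, 1], [4, 1, 1, 2, 3], [4, 1, 1, 3, 2]]
C⁴ = [[12, 4, 2, 6, 6], [4, 2, 0, 1, 1], [2, 0, 6, 5, 5], [6, 1, 5, 7, 6], [6, 1, 5, 6, 7]]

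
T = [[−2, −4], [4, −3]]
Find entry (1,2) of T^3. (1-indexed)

T^2 = [[−12, 20], [−20, −7]]
T^3 = [[104, −12], [12, 101]]

−12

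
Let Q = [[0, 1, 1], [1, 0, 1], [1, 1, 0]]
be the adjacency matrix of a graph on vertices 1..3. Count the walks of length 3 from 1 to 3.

The number of length-3 walks from vertex 1 to vertex 3 is entry (1,3) of Q^3, where Q is the adjacency matrix.
Q^2 = [[2, 1, 1], [1, 2, 1], [1, 1, 2]]
Q^3 = [[2, 3, 3], [3, 2, 3], [3, 3, 2]]

3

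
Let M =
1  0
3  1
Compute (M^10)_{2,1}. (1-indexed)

30

M = I + N where N = [[0, 0], [3, 0]] is strictly lower-triangular, so N^2 = 0.
(I + N)^10 = I + 10·N = [[1, 0], [30, 1]].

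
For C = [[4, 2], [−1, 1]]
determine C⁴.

[[146, 130], [−65, −49]]

tr C = 5 and det C = 6, so the characteristic polynomial is λ² − (5)λ + (6) with roots 2 and 3.
Eigenvectors give P = [[−1, 2], [1, −1]] with P⁻¹ = [[1, 2], [1, 1]], and C = P·diag(2, 3)·P⁻¹.
Then C⁴ = P·diag(16, 81)·P⁻¹ = [[−16, 162], [16, −81]] · [[1, 2], [1, 1]] = [[146, 130], [−65, −49]].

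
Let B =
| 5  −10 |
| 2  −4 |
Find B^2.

B² = B (a projection; rank 1, trace 1), so B^2 = B.

[[5, −10], [2, −4]]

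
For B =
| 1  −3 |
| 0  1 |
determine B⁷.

B = I + N where N = [[0, −3], [0, 0]] is strictly upper-triangular, so N² = 0.
(I + N)⁷ = I + 7·N = [[1, −21], [0, 1]].

[[1, −21], [0, 1]]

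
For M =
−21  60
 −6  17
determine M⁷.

[[−21861, 65580], [−6558, 19673]]

tr M = −4 and det M = 3, so the characteristic polynomial is λ² − (−4)λ + (3) with roots −3 and −1.
Eigenvectors give P = [[−10, −3], [−3, −1]] with P⁻¹ = [[−1, 3], [3, −10]], and M = P·diag(−3, −1)·P⁻¹.
Then M⁷ = P·diag(−2187, −1)·P⁻¹ = [[21870, 3], [6561, 1]] · [[−1, 3], [3, −10]] = [[−21861, 65580], [−6558, 19673]].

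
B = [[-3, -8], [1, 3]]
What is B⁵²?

B² = I (check: tr B = 0 and det B = -1), so B⁵² = I since 52 is even.

[[1, 0], [0, 1]]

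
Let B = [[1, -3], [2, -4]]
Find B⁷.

tr B = -3 and det B = 2, so the characteristic polynomial is λ² − (-3)λ + (2) with roots -2 and -1.
Eigenvectors give P = [[1, 3], [1, 2]] with P⁻¹ = [[-2, 3], [1, -1]], and B = P·diag(-2, -1)·P⁻¹.
Then B⁷ = P·diag(-128, -1)·P⁻¹ = [[-128, -3], [-128, -2]] · [[-2, 3], [1, -1]] = [[253, -381], [254, -382]].

[[253, -381], [254, -382]]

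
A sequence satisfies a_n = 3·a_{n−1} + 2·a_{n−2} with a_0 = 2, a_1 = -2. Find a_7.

With companion matrix C = [[3, 2], [1, 0]], [a_n, a_{n−1}]ᵀ = C·[a_{n−1}, a_{n−2}]ᵀ, so [a_7, a_6]ᵀ = C⁶·[a_1, a_0]ᵀ.
C⁶ = [[1763, 990], [495, 278]], giving [a_7, a_6]ᵀ = [[-1546], [-434]].

-1546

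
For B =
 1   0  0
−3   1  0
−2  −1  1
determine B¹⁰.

[[1, 0, 0], [−30, 1, 0], [115, −10, 1]]

B = I + N where N = [[0, 0, 0], [−3, 0, 0], [−2, −1, 0]] is strictly lower-triangular, so N³ = 0.
(I + N)¹⁰ = I + 10·N + 45·N² = [[1, 0, 0], [−30, 1, 0], [115, −10, 1]].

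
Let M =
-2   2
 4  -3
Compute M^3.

[[-64, 54], [108, -91]]

M^2 = [[12, -10], [-20, 17]]
M^3 = [[-64, 54], [108, -91]]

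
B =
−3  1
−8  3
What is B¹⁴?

[[1, 0], [0, 1]]

B² = I (check: tr B = 0 and det B = −1), so B¹⁴ = I since 14 is even.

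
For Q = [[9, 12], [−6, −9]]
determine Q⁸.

[[6561, 0], [0, 6561]]

tr Q = 0 and det Q = −9, so the characteristic polynomial is λ² − (0)λ + (−9) with roots −3 and 3.
Eigenvectors give P = [[−1, −2], [1, 1]] with P⁻¹ = [[1, 2], [−1, −1]], and Q = P·diag(−3, 3)·P⁻¹.
Then Q⁸ = P·diag(6561, 6561)·P⁻¹ = [[−6561, −13122], [6561, 6561]] · [[1, 2], [−1, −1]] = [[6561, 0], [0, 6561]].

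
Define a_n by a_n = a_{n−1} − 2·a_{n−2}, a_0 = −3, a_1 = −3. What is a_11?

With companion matrix T = [[1, −2], [1, 0]], [a_n, a_{n−1}]ᵀ = T·[a_{n−1}, a_{n−2}]ᵀ, so [a_11, a_10]ᵀ = T¹⁰·[a_1, a_0]ᵀ.
T¹⁰ = [[23, 22], [−11, 34]], giving [a_11, a_10]ᵀ = [[−135], [−69]].

−135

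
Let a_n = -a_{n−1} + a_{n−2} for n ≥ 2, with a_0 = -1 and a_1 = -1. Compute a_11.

-34

With companion matrix C = [[-1, 1], [1, 0]], [a_n, a_{n−1}]ᵀ = C·[a_{n−1}, a_{n−2}]ᵀ, so [a_11, a_10]ᵀ = C¹⁰·[a_1, a_0]ᵀ.
C¹⁰ = [[89, -55], [-55, 34]], giving [a_11, a_10]ᵀ = [[-34], [21]].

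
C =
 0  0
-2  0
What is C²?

C is strictly triangular, hence nilpotent: C² = 0, so C² = 0.

[[0, 0], [0, 0]]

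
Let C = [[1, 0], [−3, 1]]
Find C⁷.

C = I + N where N = [[0, 0], [−3, 0]] is strictly lower-triangular, so N² = 0.
(I + N)⁷ = I + 7·N = [[1, 0], [−21, 1]].

[[1, 0], [−21, 1]]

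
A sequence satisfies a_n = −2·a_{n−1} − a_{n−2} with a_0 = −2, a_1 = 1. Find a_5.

With companion matrix B = [[−2, −1], [1, 0]], [a_n, a_{n−1}]ᵀ = B·[a_{n−1}, a_{n−2}]ᵀ, so [a_5, a_4]ᵀ = B^4·[a_1, a_0]ᵀ.
B^4 = [[5, 4], [−4, −3]], giving [a_5, a_4]ᵀ = [[−3], [2]].

−3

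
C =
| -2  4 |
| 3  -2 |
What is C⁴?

[[448, -512], [-384, 448]]

C² = [[16, -16], [-12, 16]]
C³ = [[-80, 96], [72, -80]]
C⁴ = [[448, -512], [-384, 448]]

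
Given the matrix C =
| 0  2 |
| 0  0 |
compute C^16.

C is strictly triangular, hence nilpotent: C^2 = 0, so C^16 = 0.

[[0, 0], [0, 0]]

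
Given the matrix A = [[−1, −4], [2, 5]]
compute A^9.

[[−19681, −39364], [19682, 39365]]

tr A = 4 and det A = 3, so the characteristic polynomial is λ² − (4)λ + (3) with roots 3 and 1.
Eigenvectors give P = [[−1, 2], [1, −1]] with P⁻¹ = [[1, 2], [1, 1]], and A = P·diag(3, 1)·P⁻¹.
Then A^9 = P·diag(19683, 1)·P⁻¹ = [[−19683, 2], [19683, −1]] · [[1, 2], [1, 1]] = [[−19681, −39364], [19682, 39365]].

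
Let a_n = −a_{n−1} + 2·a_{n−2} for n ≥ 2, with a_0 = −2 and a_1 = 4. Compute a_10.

−2048

With companion matrix Q = [[−1, 2], [1, 0]], [a_n, a_{n−1}]ᵀ = Q·[a_{n−1}, a_{n−2}]ᵀ, so [a_10, a_9]ᵀ = Q⁹·[a_1, a_0]ᵀ.
Q⁹ = [[−341, 342], [171, −170]], giving [a_10, a_9]ᵀ = [[−2048], [1024]].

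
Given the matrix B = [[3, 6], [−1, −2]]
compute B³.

[[3, 6], [−1, −2]]

B² = B (a projection; rank 1, trace 1), so B³ = B.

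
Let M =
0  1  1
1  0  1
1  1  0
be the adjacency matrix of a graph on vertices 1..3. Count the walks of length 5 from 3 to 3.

The number of length-5 walks from vertex 3 to vertex 3 is entry (3,3) of M^5, where M is the adjacency matrix.
M^2 = [[2, 1, 1], [1, 2, 1], [1, 1, 2]]
M^3 = [[2, 3, 3], [3, 2, 3], [3, 3, 2]]
M^4 = [[6, 5, 5], [5, 6, 5], [5, 5, 6]]
M^5 = [[10, 11, 11], [11, 10, 11], [11, 11, 10]]

10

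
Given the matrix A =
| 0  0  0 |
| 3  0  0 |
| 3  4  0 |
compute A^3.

[[0, 0, 0], [0, 0, 0], [0, 0, 0]]

A is strictly triangular, hence nilpotent: A^3 = 0, so A^3 = 0.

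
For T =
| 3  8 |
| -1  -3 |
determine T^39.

T² = I (check: tr T = 0 and det T = -1), so T^39 = T since 39 is odd.

[[3, 8], [-1, -3]]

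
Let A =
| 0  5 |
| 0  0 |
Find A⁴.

[[0, 0], [0, 0]]

A is strictly triangular, hence nilpotent: A² = 0, so A⁴ = 0.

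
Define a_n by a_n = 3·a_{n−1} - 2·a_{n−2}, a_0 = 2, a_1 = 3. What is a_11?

2049

With companion matrix Q = [[3, -2], [1, 0]], [a_n, a_{n−1}]ᵀ = Q·[a_{n−1}, a_{n−2}]ᵀ, so [a_11, a_10]ᵀ = Q¹⁰·[a_1, a_0]ᵀ.
Q¹⁰ = [[2047, -2046], [1023, -1022]], giving [a_11, a_10]ᵀ = [[2049], [1025]].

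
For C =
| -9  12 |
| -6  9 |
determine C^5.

tr C = 0 and det C = -9, so the characteristic polynomial is λ² − (0)λ + (-9) with roots 3 and -3.
Eigenvectors give P = [[1, 2], [1, 1]] with P⁻¹ = [[-1, 2], [1, -1]], and C = P·diag(3, -3)·P⁻¹.
Then C^5 = P·diag(243, -243)·P⁻¹ = [[243, -486], [243, -243]] · [[-1, 2], [1, -1]] = [[-729, 972], [-486, 729]].

[[-729, 972], [-486, 729]]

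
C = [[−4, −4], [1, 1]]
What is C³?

[[−36, −36], [9, 9]]

C² = [[12, 12], [−3, −3]]
C³ = [[−36, −36], [9, 9]]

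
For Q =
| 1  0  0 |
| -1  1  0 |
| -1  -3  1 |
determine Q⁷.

[[1, 0, 0], [-7, 1, 0], [56, -21, 1]]

Q = I + N where N = [[0, 0, 0], [-1, 0, 0], [-1, -3, 0]] is strictly lower-triangular, so N³ = 0.
(I + N)⁷ = I + 7·N + 21·N² = [[1, 0, 0], [-7, 1, 0], [56, -21, 1]].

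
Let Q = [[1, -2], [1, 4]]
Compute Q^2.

[[-1, -10], [5, 14]]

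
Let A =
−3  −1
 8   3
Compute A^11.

A² = I (check: tr A = 0 and det A = −1), so A^11 = A since 11 is odd.

[[−3, −1], [8, 3]]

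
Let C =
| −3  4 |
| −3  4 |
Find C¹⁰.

[[−3, 4], [−3, 4]]

C² = C (a projection; rank 1, trace 1), so C¹⁰ = C.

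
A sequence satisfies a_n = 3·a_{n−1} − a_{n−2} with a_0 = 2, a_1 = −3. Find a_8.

With companion matrix T = [[3, −1], [1, 0]], [a_n, a_{n−1}]ᵀ = T·[a_{n−1}, a_{n−2}]ᵀ, so [a_8, a_7]ᵀ = T⁷·[a_1, a_0]ᵀ.
T⁷ = [[987, −377], [377, −144]], giving [a_8, a_7]ᵀ = [[−3715], [−1419]].

−3715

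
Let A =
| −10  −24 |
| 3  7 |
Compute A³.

tr A = −3 and det A = 2, so the characteristic polynomial is λ² − (−3)λ + (2) with roots −1 and −2.
Eigenvectors give P = [[8, −3], [−3, 1]] with P⁻¹ = [[−1, −3], [−3, −8]], and A = P·diag(−1, −2)·P⁻¹.
Then A³ = P·diag(−1, −8)·P⁻¹ = [[−8, 24], [3, −8]] · [[−1, −3], [−3, −8]] = [[−64, −168], [21, 55]].

[[−64, −168], [21, 55]]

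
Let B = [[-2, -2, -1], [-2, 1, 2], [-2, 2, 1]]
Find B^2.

[[10, 0, -3], [-2, 9, 6], [-2, 8, 7]]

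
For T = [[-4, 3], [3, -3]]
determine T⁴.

T² = [[25, -21], [-21, 18]]
T³ = [[-163, 138], [138, -117]]
T⁴ = [[1066, -903], [-903, 765]]

[[1066, -903], [-903, 765]]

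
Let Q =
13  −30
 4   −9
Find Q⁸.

tr Q = 4 and det Q = 3, so the characteristic polynomial is λ² − (4)λ + (3) with roots 1 and 3.
Eigenvectors give P = [[−5, 3], [−2, 1]] with P⁻¹ = [[1, −3], [2, −5]], and Q = P·diag(1, 3)·P⁻¹.
Then Q⁸ = P·diag(1, 6561)·P⁻¹ = [[−5, 19683], [−2, 6561]] · [[1, −3], [2, −5]] = [[39361, −98400], [13120, −32799]].

[[39361, −98400], [13120, −32799]]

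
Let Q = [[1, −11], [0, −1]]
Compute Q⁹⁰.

Q² = I (check: tr Q = 0 and det Q = −1), so Q⁹⁰ = I since 90 is even.

[[1, 0], [0, 1]]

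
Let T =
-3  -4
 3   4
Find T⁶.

T² = T (a projection; rank 1, trace 1), so T⁶ = T.

[[-3, -4], [3, 4]]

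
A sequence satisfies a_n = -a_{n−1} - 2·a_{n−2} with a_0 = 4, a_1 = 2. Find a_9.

-58

With companion matrix A = [[-1, -2], [1, 0]], [a_n, a_{n−1}]ᵀ = A·[a_{n−1}, a_{n−2}]ᵀ, so [a_9, a_8]ᵀ = A⁸·[a_1, a_0]ᵀ.
A⁸ = [[-17, -6], [3, -14]], giving [a_9, a_8]ᵀ = [[-58], [-50]].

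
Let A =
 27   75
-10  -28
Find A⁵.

tr A = -1 and det A = -6, so the characteristic polynomial is λ² − (-1)λ + (-6) with roots -3 and 2.
Eigenvectors give P = [[5, 3], [-2, -1]] with P⁻¹ = [[-1, -3], [2, 5]], and A = P·diag(-3, 2)·P⁻¹.
Then A⁵ = P·diag(-243, 32)·P⁻¹ = [[-1215, 96], [486, -32]] · [[-1, -3], [2, 5]] = [[1407, 4125], [-550, -1618]].

[[1407, 4125], [-550, -1618]]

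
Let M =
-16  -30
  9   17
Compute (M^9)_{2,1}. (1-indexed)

tr M = 1 and det M = -2, so the characteristic polynomial is λ² − (1)λ + (-2) with roots 2 and -1.
Eigenvectors give P = [[-5, 2], [3, -1]] with P⁻¹ = [[1, 2], [3, 5]], and M = P·diag(2, -1)·P⁻¹.
Then M^9 = P·diag(512, -1)·P⁻¹ = [[-2560, -2], [1536, 1]] · [[1, 2], [3, 5]] = [[-2566, -5130], [1539, 3077]].

1539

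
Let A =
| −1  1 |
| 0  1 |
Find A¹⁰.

[[1, 0], [0, 1]]

A² = I (check: tr A = 0 and det A = −1), so A¹⁰ = I since 10 is even.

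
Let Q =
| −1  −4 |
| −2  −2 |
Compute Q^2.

[[9, 12], [6, 12]]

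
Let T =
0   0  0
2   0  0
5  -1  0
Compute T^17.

[[0, 0, 0], [0, 0, 0], [0, 0, 0]]

T is strictly triangular, hence nilpotent: T^3 = 0, so T^17 = 0.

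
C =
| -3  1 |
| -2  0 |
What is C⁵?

[[-63, 31], [-62, 30]]

tr C = -3 and det C = 2, so the characteristic polynomial is λ² − (-3)λ + (2) with roots -1 and -2.
Eigenvectors give P = [[-1, 1], [-2, 1]] with P⁻¹ = [[1, -1], [2, -1]], and C = P·diag(-1, -2)·P⁻¹.
Then C⁵ = P·diag(-1, -32)·P⁻¹ = [[1, -32], [2, -32]] · [[1, -1], [2, -1]] = [[-63, 31], [-62, 30]].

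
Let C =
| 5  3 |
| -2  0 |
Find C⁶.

[[2059, 1995], [-1330, -1266]]

tr C = 5 and det C = 6, so the characteristic polynomial is λ² − (5)λ + (6) with roots 3 and 2.
Eigenvectors give P = [[3, -1], [-2, 1]] with P⁻¹ = [[1, 1], [2, 3]], and C = P·diag(3, 2)·P⁻¹.
Then C⁶ = P·diag(729, 64)·P⁻¹ = [[2187, -64], [-1458, 64]] · [[1, 1], [2, 3]] = [[2059, 1995], [-1330, -1266]].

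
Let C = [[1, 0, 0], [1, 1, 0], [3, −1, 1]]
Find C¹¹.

C = I + N where N = [[0, 0, 0], [1, 0, 0], [3, −1, 0]] is strictly lower-triangular, so N³ = 0.
(I + N)¹¹ = I + 11·N + 55·N² = [[1, 0, 0], [11, 1, 0], [−22, −11, 1]].

[[1, 0, 0], [11, 1, 0], [−22, −11, 1]]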